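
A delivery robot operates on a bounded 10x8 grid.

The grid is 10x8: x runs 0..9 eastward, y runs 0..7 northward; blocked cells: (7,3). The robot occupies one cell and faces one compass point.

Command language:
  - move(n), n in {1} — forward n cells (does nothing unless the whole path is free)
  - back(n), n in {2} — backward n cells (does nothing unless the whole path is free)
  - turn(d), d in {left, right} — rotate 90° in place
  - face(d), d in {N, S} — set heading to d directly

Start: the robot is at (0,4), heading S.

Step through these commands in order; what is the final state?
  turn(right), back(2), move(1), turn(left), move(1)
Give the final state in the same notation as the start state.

at (1,3), heading S

begin: at (0,4), heading S
t=1 turn(right) ⇒ at (0,4), heading W
t=2 back(2) ⇒ at (2,4), heading W
t=3 move(1) ⇒ at (1,4), heading W
t=4 turn(left) ⇒ at (1,4), heading S
t=5 move(1) ⇒ at (1,3), heading S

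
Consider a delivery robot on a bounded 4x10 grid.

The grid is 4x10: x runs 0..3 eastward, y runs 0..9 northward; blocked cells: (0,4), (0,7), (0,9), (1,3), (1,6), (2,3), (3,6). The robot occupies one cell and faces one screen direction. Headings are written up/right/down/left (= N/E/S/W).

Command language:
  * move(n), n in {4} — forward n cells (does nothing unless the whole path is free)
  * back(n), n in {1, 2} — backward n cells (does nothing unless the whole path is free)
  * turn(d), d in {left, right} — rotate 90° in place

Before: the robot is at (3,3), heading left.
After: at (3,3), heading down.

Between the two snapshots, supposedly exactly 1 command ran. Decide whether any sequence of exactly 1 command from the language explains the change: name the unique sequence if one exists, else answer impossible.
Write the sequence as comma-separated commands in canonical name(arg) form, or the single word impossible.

turn(left)

key: parked at (3,3) the whole time — nothing moves the robot
begin: at (3,3), heading left
[1] after turn(left): at (3,3), heading down
uniquely the one of 5 1-step routes that fits.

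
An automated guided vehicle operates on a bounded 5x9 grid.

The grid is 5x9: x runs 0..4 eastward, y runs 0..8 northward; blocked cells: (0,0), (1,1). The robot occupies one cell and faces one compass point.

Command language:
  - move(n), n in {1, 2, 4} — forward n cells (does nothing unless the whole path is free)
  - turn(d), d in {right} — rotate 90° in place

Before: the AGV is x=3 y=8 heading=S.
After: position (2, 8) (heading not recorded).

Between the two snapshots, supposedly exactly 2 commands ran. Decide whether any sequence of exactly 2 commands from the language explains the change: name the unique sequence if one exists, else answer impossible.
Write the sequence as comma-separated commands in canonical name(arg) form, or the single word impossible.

turn(right), move(1)

key: running move(1) before turn(right) would end elsewhere — order is forced
begin: x=3 y=8 heading=S
1. turn(right) → x=3 y=8 heading=W
2. move(1) → x=2 y=8 heading=W
no rival 2-sequence matches.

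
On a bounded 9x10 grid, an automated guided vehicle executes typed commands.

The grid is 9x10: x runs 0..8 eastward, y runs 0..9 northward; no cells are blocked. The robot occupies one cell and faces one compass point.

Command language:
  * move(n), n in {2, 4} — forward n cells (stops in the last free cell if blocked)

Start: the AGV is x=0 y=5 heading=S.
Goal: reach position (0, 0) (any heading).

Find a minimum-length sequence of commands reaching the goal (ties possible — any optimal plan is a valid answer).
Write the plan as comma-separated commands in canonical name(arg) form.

start: x=0 y=5 heading=S
[1] after move(4): x=0 y=1 heading=S
[2] after move(4): x=0 y=0 heading=S
shorter routes all fall short; 2 is best.

move(4), move(4)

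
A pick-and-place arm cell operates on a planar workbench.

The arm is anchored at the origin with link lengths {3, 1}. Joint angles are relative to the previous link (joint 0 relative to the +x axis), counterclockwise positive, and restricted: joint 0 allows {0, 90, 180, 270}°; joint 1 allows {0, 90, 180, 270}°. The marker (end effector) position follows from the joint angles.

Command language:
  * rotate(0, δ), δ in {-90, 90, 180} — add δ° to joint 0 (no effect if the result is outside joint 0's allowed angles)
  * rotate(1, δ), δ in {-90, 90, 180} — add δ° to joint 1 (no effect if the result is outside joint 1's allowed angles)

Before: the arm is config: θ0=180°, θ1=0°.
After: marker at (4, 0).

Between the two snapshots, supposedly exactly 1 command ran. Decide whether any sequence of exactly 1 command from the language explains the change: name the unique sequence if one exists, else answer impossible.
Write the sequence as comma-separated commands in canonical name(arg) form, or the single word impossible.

begin: config: θ0=180°, θ1=0°
[1] after rotate(0, 180): config: θ0=0°, θ1=0°
all 6 alternatives checked — unique.

rotate(0, 180)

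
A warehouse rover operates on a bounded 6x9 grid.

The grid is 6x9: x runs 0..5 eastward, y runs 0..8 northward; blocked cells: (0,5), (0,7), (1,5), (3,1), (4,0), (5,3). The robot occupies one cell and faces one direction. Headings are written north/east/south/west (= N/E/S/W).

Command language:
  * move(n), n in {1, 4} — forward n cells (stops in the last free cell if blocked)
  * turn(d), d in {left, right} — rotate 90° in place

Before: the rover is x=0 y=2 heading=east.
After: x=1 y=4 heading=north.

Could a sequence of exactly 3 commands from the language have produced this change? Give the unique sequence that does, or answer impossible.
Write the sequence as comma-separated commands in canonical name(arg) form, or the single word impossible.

key: cell and facing (now N) both changed — the 3 commands mix motion and turning
begin: x=0 y=2 heading=east
1. move(1) → x=1 y=2 heading=east
2. turn(left) → x=1 y=2 heading=north
3. move(4) → x=1 y=4 heading=north
no rival 3-sequence matches.

move(1), turn(left), move(4)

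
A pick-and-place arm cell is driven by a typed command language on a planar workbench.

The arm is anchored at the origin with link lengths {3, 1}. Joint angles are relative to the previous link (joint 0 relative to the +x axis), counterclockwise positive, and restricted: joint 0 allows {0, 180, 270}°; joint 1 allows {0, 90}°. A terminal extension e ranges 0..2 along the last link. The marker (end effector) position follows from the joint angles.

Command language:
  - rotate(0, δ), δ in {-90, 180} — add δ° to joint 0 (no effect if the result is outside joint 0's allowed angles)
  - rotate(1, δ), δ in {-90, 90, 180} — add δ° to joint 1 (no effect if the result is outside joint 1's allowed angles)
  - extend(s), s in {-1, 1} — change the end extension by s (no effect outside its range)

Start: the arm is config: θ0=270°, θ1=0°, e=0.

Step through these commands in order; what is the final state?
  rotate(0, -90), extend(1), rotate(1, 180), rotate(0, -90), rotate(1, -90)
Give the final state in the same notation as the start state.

initial: config: θ0=270°, θ1=0°, e=0
t=1 rotate(0, -90) ⇒ config: θ0=180°, θ1=0°, e=0
t=2 extend(1) ⇒ config: θ0=180°, θ1=0°, e=1
t=3 rotate(1, 180) ⇒ config: θ0=180°, θ1=0°, e=1
t=4 rotate(0, -90) ⇒ config: θ0=180°, θ1=0°, e=1
t=5 rotate(1, -90) ⇒ config: θ0=180°, θ1=0°, e=1

config: θ0=180°, θ1=0°, e=1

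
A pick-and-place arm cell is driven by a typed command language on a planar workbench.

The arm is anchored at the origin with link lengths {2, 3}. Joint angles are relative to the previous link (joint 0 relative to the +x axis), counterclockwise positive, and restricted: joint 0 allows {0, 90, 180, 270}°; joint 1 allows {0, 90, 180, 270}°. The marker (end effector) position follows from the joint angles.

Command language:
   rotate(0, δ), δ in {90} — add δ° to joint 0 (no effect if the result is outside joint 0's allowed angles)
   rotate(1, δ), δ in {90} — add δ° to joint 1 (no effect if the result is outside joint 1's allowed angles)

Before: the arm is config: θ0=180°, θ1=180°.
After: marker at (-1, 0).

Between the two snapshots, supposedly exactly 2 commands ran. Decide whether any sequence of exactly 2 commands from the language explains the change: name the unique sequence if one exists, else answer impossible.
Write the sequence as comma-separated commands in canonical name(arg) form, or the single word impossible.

rotate(0, 90), rotate(0, 90)

t0: config: θ0=180°, θ1=180°
t=1 rotate(0, 90) ⇒ config: θ0=270°, θ1=180°
t=2 rotate(0, 90) ⇒ config: θ0=0°, θ1=180°
no rival 2-sequence matches.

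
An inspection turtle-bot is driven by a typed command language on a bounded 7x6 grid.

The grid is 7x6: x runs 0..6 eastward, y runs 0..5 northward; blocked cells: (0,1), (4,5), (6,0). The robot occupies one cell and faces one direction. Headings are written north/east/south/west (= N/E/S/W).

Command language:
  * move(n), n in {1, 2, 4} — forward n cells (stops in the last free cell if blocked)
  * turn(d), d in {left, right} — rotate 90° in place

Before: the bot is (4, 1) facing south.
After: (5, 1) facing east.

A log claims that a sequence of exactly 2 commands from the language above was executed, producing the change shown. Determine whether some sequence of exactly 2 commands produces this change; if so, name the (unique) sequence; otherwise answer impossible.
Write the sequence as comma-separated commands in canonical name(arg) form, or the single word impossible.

turn(left), move(1)

key: running move(1) before turn(left) would end elsewhere — order is forced
start: (4, 1) facing south
[1] after turn(left): (4, 1) facing east
[2] after move(1): (5, 1) facing east
no rival 2-sequence matches.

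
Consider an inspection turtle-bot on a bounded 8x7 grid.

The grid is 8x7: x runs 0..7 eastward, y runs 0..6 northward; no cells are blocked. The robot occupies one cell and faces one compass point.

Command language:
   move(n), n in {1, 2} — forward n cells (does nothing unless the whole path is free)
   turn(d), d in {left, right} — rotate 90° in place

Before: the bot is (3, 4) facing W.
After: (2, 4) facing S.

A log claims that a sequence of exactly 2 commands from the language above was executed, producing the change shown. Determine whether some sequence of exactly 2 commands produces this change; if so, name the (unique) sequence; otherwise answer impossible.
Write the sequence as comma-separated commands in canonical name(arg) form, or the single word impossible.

key: order matters: swapping move(1) and turn(left) lands elsewhere
from: (3, 4) facing W
[1] after move(1): (2, 4) facing W
[2] after turn(left): (2, 4) facing S
uniquely the one of 16 2-step routes that fits.

move(1), turn(left)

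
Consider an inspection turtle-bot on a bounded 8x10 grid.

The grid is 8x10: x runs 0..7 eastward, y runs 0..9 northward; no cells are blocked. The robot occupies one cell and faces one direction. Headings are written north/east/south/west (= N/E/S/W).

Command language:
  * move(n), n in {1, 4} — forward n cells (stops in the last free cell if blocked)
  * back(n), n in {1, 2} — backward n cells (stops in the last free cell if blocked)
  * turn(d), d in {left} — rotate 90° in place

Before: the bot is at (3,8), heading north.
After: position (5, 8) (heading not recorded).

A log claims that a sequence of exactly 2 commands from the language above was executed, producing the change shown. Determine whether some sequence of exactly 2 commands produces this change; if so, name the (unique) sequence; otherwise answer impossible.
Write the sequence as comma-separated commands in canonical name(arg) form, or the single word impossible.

turn(left), back(2)

key: order matters: swapping turn(left) and back(2) lands elsewhere
initial: at (3,8), heading north
step 1 (turn(left)): at (3,8), heading west
step 2 (back(2)): at (5,8), heading west
uniquely the one of 25 2-step routes that fits.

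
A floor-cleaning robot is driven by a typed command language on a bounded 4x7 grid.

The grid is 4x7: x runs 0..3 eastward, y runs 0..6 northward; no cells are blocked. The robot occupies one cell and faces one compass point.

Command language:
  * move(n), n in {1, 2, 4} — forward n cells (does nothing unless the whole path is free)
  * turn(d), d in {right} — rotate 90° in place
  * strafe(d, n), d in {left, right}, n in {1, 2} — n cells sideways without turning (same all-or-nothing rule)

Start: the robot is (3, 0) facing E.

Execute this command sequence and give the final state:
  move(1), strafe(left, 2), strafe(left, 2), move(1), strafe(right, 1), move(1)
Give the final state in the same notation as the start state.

initial: (3, 0) facing E
[1] after move(1): (3, 0) facing E
[2] after strafe(left, 2): (3, 2) facing E
[3] after strafe(left, 2): (3, 4) facing E
[4] after move(1): (3, 4) facing E
[5] after strafe(right, 1): (3, 3) facing E
[6] after move(1): (3, 3) facing E

(3, 3) facing E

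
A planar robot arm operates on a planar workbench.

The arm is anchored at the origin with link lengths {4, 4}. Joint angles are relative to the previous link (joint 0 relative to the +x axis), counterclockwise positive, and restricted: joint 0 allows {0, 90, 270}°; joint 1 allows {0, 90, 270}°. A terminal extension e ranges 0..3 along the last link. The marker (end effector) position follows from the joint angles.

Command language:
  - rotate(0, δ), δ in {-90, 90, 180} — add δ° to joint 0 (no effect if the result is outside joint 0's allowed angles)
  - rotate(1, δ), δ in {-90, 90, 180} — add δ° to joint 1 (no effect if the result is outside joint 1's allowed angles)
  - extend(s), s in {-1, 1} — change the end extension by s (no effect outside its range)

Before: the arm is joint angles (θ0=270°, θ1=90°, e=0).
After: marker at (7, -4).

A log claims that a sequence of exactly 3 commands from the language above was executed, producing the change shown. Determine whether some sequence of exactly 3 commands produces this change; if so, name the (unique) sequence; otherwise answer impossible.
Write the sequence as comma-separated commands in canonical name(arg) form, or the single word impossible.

t0: joint angles (θ0=270°, θ1=90°, e=0)
[1] after extend(1): joint angles (θ0=270°, θ1=90°, e=1)
[2] after extend(1): joint angles (θ0=270°, θ1=90°, e=2)
[3] after extend(1): joint angles (θ0=270°, θ1=90°, e=3)
no other 3-command option fits: unique.

extend(1), extend(1), extend(1)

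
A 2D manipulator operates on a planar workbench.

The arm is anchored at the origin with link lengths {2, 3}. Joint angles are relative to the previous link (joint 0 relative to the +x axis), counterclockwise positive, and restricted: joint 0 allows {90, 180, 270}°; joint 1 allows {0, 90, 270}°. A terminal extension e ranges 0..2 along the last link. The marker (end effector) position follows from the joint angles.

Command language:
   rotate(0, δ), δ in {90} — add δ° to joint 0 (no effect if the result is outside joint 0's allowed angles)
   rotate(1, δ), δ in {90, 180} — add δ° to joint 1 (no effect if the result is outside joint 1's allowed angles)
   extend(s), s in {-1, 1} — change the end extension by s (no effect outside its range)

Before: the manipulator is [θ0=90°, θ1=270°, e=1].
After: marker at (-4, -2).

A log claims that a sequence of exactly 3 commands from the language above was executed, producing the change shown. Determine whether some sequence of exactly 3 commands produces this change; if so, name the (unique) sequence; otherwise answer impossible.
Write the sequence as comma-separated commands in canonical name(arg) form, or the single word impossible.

start: [θ0=90°, θ1=270°, e=1]
[1] after rotate(0, 90): [θ0=180°, θ1=270°, e=1]
[2] after rotate(0, 90): [θ0=270°, θ1=270°, e=1]
[3] after rotate(0, 90): [θ0=270°, θ1=270°, e=1]
all 125 alternatives checked — unique.

rotate(0, 90), rotate(0, 90), rotate(0, 90)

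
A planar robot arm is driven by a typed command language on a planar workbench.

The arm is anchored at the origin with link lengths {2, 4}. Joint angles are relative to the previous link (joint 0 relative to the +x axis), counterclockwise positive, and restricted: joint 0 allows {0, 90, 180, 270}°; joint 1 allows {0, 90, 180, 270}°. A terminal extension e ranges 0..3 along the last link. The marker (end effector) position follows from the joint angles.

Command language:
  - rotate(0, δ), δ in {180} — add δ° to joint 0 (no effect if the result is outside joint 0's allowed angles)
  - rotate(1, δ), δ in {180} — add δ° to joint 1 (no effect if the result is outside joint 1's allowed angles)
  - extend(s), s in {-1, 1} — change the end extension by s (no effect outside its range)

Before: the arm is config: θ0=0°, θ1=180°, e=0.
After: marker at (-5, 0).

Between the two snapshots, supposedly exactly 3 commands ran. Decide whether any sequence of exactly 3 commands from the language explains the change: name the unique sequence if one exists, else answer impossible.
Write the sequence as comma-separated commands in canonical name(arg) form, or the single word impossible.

extend(1), extend(1), extend(1)

t0: config: θ0=0°, θ1=180°, e=0
1. extend(1) → config: θ0=0°, θ1=180°, e=1
2. extend(1) → config: θ0=0°, θ1=180°, e=2
3. extend(1) → config: θ0=0°, θ1=180°, e=3
no rival 3-sequence matches.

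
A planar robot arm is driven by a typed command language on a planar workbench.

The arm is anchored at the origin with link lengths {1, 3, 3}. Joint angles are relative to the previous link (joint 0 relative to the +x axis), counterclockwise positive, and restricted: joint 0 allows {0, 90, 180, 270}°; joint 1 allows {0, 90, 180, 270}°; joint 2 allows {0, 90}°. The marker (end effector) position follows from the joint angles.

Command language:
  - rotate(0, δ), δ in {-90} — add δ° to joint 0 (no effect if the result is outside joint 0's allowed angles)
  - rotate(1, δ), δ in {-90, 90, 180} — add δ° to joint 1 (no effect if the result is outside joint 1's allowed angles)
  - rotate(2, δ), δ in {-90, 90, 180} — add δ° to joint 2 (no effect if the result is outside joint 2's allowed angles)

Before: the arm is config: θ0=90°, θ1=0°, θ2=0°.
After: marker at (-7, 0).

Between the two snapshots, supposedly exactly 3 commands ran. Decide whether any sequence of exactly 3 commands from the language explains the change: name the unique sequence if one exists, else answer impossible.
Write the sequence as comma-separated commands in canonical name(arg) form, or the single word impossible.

start: config: θ0=90°, θ1=0°, θ2=0°
step 1 (rotate(0, -90)): config: θ0=0°, θ1=0°, θ2=0°
step 2 (rotate(0, -90)): config: θ0=270°, θ1=0°, θ2=0°
step 3 (rotate(0, -90)): config: θ0=180°, θ1=0°, θ2=0°
uniquely the one of 343 3-step routes that fits.

rotate(0, -90), rotate(0, -90), rotate(0, -90)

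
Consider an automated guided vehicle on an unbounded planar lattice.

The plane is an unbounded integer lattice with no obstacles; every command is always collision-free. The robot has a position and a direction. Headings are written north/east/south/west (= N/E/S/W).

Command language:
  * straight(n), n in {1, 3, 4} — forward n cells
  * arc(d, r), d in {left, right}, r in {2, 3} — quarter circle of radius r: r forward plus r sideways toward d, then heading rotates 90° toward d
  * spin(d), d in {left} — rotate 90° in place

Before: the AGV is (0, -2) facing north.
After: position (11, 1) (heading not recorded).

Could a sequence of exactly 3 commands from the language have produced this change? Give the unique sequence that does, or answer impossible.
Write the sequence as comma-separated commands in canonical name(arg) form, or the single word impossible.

key: order matters: swapping arc(right, 3) and straight(4) lands elsewhere
initial: (0, -2) facing north
t=1 arc(right, 3) ⇒ (3, 1) facing east
t=2 straight(4) ⇒ (7, 1) facing east
t=3 straight(4) ⇒ (11, 1) facing east
no other 3-command option fits: unique.

arc(right, 3), straight(4), straight(4)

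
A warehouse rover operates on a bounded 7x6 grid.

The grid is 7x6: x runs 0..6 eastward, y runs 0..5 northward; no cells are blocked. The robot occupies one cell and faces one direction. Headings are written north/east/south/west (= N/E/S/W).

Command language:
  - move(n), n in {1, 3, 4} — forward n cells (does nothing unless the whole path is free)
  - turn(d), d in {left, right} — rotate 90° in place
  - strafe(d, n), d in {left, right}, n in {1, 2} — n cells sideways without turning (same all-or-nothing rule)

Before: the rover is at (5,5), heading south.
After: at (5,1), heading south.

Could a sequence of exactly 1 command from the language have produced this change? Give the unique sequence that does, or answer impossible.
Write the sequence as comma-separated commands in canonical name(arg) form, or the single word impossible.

move(4)

key: heading stays S — the single command does not turn
start: at (5,5), heading south
step 1 (move(4)): at (5,1), heading south
no other 1-command option fits: unique.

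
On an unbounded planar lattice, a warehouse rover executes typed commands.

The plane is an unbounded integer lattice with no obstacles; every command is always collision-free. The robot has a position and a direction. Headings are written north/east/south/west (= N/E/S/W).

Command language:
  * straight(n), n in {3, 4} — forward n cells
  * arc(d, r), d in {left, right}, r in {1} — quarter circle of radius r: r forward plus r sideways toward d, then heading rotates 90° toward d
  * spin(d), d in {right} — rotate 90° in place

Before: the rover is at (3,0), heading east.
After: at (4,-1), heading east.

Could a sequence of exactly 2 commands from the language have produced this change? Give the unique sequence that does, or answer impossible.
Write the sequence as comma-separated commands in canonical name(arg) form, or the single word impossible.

key: order matters: swapping spin(right) and arc(left, 1) lands elsewhere
initial: at (3,0), heading east
1. spin(right) → at (3,0), heading south
2. arc(left, 1) → at (4,-1), heading east
no rival 2-sequence matches.

spin(right), arc(left, 1)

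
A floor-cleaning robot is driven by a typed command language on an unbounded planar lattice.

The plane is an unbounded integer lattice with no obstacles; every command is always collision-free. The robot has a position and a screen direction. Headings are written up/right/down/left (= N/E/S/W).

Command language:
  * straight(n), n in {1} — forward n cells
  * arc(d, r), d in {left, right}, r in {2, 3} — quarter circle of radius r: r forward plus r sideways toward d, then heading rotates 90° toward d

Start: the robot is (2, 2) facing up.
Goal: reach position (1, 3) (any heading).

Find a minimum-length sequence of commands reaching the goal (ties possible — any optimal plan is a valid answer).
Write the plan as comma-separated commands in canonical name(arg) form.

t0: (2, 2) facing up
step 1 (arc(left, 3)): (-1, 5) facing left
step 2 (arc(left, 2)): (-3, 3) facing down
step 3 (arc(left, 2)): (-1, 1) facing right
step 4 (arc(left, 2)): (1, 3) facing up
no 3-step plan works, so 4 is optimal.

arc(left, 3), arc(left, 2), arc(left, 2), arc(left, 2)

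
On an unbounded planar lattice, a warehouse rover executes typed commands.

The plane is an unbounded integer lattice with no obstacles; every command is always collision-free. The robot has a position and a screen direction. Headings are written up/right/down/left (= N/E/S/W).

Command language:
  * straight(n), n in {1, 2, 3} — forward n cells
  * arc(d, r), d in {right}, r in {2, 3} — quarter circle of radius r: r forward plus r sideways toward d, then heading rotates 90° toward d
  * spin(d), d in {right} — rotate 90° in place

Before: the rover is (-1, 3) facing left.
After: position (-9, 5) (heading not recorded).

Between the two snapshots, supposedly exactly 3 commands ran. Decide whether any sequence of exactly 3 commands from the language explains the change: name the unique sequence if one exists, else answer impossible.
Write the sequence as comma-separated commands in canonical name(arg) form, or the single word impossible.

straight(3), straight(3), arc(right, 2)

key: running arc(right, 2) before straight(3) would end elsewhere — order is forced
start: (-1, 3) facing left
[1] after straight(3): (-4, 3) facing left
[2] after straight(3): (-7, 3) facing left
[3] after arc(right, 2): (-9, 5) facing up
all 216 alternatives checked — unique.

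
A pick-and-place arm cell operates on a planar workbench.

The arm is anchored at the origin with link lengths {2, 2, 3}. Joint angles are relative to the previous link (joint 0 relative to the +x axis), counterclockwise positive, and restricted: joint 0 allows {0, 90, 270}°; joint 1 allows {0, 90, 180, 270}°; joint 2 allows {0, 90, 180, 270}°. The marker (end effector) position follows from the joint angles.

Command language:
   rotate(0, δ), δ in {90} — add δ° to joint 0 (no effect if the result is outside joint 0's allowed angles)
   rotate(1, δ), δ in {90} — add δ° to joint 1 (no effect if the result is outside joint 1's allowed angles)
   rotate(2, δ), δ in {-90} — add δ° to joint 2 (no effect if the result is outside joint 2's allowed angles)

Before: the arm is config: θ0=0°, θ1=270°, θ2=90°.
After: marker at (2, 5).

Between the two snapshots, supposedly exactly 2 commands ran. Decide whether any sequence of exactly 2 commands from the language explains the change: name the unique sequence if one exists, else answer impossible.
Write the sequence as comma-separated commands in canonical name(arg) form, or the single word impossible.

initial: config: θ0=0°, θ1=270°, θ2=90°
step 1 (rotate(0, 90)): config: θ0=90°, θ1=270°, θ2=90°
step 2 (rotate(0, 90)): config: θ0=90°, θ1=270°, θ2=90°
no other 2-command option fits: unique.

rotate(0, 90), rotate(0, 90)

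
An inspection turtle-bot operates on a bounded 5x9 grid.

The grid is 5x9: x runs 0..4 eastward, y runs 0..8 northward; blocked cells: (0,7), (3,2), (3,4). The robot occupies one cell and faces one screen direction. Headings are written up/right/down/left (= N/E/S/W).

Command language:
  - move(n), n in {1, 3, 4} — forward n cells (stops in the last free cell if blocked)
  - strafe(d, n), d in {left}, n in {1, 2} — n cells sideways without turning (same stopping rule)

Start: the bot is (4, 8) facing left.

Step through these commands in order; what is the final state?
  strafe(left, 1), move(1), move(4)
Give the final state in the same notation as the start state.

(1, 7) facing left

begin: (4, 8) facing left
t=1 strafe(left, 1) ⇒ (4, 7) facing left
t=2 move(1) ⇒ (3, 7) facing left
t=3 move(4) ⇒ (1, 7) facing left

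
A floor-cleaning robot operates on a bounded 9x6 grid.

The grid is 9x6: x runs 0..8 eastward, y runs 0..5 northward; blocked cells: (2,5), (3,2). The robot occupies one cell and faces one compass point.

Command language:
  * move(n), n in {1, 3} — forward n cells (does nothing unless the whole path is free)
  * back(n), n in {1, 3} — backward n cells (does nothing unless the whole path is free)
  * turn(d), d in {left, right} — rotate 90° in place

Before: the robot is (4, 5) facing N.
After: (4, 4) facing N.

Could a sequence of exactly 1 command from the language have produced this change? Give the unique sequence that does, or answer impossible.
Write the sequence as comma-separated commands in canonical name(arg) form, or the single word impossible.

key: still facing N — the one step turns nothing
from: (4, 5) facing N
[1] after back(1): (4, 4) facing N
no other 1-command option fits: unique.

back(1)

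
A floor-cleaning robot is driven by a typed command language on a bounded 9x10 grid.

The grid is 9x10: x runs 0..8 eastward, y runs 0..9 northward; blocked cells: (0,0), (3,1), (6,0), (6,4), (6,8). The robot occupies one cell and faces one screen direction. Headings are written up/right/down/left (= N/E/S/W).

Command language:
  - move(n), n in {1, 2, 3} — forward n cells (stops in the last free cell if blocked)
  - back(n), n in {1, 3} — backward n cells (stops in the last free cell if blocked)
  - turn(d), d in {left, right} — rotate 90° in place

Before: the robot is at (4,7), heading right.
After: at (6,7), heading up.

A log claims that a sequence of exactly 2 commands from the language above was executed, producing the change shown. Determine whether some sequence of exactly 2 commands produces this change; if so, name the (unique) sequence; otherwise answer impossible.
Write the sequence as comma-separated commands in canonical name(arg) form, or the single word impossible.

move(2), turn(left)

key: position moved to (6,7) AND the heading swung to N — translation plus rotation needed
start: at (4,7), heading right
1. move(2) → at (6,7), heading right
2. turn(left) → at (6,7), heading up
uniquely the one of 49 2-step routes that fits.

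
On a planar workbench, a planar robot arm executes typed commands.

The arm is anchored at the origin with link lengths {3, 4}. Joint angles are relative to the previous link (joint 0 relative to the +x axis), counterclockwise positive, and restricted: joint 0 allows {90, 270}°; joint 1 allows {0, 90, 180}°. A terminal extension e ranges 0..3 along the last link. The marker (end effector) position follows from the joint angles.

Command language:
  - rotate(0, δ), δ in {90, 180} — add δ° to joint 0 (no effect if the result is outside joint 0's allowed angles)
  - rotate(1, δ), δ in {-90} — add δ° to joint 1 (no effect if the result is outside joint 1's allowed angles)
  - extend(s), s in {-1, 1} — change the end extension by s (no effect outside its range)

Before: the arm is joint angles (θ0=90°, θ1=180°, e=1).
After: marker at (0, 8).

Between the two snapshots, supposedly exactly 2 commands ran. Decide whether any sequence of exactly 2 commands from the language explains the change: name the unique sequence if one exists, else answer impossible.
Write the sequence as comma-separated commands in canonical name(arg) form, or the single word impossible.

start: joint angles (θ0=90°, θ1=180°, e=1)
t=1 rotate(1, -90) ⇒ joint angles (θ0=90°, θ1=90°, e=1)
t=2 rotate(1, -90) ⇒ joint angles (θ0=90°, θ1=0°, e=1)
no other 2-command option fits: unique.

rotate(1, -90), rotate(1, -90)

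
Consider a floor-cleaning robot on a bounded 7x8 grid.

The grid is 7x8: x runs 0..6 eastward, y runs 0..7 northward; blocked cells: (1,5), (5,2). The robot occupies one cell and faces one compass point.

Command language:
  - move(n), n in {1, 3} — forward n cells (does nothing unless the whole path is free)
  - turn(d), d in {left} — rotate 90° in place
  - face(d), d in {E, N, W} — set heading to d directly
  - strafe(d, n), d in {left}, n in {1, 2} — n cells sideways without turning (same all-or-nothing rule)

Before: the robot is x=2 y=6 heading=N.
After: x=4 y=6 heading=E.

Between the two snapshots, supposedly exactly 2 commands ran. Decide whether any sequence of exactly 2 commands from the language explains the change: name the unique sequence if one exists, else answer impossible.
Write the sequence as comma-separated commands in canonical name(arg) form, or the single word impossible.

all 64 sequences checked — none match.

impossible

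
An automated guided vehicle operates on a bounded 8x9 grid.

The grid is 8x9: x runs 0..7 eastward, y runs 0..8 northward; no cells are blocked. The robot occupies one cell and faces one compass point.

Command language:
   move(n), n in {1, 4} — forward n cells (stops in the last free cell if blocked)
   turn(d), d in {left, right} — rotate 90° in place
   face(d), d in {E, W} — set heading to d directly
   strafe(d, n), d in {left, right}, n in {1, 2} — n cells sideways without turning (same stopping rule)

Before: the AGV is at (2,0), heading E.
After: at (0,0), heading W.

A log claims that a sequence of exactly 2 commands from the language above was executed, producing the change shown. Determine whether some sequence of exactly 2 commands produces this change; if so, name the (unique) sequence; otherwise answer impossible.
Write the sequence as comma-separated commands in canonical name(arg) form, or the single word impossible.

key: running move(4) before face(W) would end elsewhere — order is forced
t0: at (2,0), heading E
t=1 face(W) ⇒ at (2,0), heading W
t=2 move(4) ⇒ at (0,0), heading W
no other 2-command option fits: unique.

face(W), move(4)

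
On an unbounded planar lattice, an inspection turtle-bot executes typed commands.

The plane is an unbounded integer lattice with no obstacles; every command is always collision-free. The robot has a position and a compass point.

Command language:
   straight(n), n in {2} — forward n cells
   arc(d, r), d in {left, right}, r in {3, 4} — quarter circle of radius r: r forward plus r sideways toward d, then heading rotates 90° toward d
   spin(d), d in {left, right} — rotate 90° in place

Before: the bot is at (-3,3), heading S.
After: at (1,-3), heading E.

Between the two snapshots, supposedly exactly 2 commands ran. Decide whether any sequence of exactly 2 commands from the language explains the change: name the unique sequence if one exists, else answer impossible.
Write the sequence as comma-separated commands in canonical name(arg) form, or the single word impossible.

straight(2), arc(left, 4)

key: position moved to (1,-3) AND the heading swung to E — translation plus rotation needed
start: at (-3,3), heading S
[1] after straight(2): at (-3,1), heading S
[2] after arc(left, 4): at (1,-3), heading E
no rival 2-sequence matches.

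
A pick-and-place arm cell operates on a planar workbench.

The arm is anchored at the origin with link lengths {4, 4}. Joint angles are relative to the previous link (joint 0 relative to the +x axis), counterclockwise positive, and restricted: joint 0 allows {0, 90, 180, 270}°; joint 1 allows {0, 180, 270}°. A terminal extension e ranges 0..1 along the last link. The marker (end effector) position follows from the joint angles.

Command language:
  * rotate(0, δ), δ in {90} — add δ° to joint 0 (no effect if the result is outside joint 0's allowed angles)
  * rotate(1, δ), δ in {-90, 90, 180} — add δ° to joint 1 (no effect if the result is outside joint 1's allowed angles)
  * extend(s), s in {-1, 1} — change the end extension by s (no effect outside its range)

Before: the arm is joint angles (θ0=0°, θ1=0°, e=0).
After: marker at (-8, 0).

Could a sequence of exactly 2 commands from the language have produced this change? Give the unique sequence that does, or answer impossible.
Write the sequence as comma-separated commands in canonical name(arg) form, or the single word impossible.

t0: joint angles (θ0=0°, θ1=0°, e=0)
1. rotate(0, 90) → joint angles (θ0=90°, θ1=0°, e=0)
2. rotate(0, 90) → joint angles (θ0=180°, θ1=0°, e=0)
all 36 alternatives checked — unique.

rotate(0, 90), rotate(0, 90)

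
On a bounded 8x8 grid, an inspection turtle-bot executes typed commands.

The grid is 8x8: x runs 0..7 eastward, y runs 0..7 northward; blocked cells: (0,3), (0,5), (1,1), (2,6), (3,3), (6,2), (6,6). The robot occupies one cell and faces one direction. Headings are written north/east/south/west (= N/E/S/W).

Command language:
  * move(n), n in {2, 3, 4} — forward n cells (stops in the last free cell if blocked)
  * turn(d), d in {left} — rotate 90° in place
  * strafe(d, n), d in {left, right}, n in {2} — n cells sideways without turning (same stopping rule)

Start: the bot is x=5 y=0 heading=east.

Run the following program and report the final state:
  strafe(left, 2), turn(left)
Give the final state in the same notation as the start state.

x=5 y=2 heading=north

from: x=5 y=0 heading=east
t=1 strafe(left, 2) ⇒ x=5 y=2 heading=east
t=2 turn(left) ⇒ x=5 y=2 heading=north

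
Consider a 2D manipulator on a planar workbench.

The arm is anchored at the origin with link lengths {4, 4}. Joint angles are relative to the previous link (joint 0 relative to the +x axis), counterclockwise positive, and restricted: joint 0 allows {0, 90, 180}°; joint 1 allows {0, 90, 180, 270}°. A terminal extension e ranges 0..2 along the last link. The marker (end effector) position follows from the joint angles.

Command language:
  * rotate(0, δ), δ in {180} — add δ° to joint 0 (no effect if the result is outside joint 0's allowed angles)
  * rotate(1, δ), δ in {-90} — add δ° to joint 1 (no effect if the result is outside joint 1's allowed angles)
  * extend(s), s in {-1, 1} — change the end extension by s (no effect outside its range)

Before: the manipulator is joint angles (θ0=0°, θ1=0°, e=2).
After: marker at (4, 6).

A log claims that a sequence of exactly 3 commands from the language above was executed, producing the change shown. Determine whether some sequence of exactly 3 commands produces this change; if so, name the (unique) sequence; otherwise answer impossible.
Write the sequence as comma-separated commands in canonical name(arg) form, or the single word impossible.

start: joint angles (θ0=0°, θ1=0°, e=2)
step 1 (rotate(1, -90)): joint angles (θ0=0°, θ1=270°, e=2)
step 2 (rotate(1, -90)): joint angles (θ0=0°, θ1=180°, e=2)
step 3 (rotate(1, -90)): joint angles (θ0=0°, θ1=90°, e=2)
uniquely the one of 64 3-step routes that fits.

rotate(1, -90), rotate(1, -90), rotate(1, -90)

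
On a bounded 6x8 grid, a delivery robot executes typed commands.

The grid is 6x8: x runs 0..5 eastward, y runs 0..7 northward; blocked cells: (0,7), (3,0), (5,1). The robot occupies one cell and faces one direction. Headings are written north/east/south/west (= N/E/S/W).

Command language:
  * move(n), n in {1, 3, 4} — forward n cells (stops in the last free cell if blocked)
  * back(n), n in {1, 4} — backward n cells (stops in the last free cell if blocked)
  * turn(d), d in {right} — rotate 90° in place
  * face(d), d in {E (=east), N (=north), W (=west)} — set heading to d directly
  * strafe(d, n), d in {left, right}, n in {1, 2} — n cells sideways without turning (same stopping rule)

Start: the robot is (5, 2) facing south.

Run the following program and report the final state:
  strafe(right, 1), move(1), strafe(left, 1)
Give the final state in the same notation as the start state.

(4, 1) facing south

begin: (5, 2) facing south
[1] after strafe(right, 1): (4, 2) facing south
[2] after move(1): (4, 1) facing south
[3] after strafe(left, 1): (4, 1) facing south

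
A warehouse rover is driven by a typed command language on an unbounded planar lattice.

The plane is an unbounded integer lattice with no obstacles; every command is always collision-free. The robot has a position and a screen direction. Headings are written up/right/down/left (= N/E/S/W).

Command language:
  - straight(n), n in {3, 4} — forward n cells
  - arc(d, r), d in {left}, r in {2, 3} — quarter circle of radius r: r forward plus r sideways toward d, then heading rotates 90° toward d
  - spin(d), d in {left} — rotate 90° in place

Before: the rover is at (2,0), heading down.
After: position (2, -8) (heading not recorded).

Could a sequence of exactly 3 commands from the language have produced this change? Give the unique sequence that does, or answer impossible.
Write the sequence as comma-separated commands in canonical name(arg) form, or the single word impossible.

straight(4), straight(4), spin(left)

key: running spin(left) before straight(4) would end elsewhere — order is forced
t0: at (2,0), heading down
step 1 (straight(4)): at (2,-4), heading down
step 2 (straight(4)): at (2,-8), heading down
step 3 (spin(left)): at (2,-8), heading right
all 125 alternatives checked — unique.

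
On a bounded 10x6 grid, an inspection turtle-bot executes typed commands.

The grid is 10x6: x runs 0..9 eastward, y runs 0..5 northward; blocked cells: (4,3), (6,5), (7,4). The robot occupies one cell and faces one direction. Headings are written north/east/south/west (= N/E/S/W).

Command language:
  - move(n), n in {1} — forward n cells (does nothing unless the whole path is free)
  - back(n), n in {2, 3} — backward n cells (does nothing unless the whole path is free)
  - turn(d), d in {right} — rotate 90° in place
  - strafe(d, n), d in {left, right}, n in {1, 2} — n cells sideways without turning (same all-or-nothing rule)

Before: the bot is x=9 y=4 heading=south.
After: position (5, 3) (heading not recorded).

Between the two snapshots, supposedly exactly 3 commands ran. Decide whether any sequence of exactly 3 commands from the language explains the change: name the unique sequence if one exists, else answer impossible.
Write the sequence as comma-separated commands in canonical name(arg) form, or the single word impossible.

key: order matters: swapping move(1) and strafe(right, 2) lands elsewhere
begin: x=9 y=4 heading=south
step 1 (move(1)): x=9 y=3 heading=south
step 2 (strafe(right, 2)): x=7 y=3 heading=south
step 3 (strafe(right, 2)): x=5 y=3 heading=south
no rival 3-sequence matches.

move(1), strafe(right, 2), strafe(right, 2)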